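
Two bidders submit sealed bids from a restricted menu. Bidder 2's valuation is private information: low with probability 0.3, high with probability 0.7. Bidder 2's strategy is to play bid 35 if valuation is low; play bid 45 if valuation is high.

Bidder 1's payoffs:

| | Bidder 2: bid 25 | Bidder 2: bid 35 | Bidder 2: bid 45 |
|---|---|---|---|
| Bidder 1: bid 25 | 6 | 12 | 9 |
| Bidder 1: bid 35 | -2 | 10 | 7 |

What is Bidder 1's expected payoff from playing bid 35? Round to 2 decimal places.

7.90

E[bid 35] = 0.3·10 + 0.7·7 = 3 + 4.9 = 7.9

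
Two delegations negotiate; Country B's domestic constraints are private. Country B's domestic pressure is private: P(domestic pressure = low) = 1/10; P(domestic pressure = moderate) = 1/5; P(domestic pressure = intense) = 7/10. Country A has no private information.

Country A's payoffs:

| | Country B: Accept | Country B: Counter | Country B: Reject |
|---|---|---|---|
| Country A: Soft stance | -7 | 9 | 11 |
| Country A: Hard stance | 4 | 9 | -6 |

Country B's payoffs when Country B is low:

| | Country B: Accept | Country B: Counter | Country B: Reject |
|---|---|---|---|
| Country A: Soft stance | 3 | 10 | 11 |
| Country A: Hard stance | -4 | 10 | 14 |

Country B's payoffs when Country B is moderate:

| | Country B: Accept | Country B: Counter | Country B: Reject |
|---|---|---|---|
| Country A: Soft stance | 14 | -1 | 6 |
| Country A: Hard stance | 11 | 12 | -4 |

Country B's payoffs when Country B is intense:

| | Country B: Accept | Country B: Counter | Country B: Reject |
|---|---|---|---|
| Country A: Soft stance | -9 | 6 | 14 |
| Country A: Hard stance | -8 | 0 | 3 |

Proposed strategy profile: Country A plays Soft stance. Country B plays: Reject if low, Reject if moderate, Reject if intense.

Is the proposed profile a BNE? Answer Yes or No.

No

A profile is a BNE iff every type of every player is best-responding given beliefs about the other side.
Country A plays Soft stance: E[Soft stance] = 1/10·(11) + 1/5·(11) + 7/10·(11) = 11; E[Hard stance] = -6. Best-responding. ✓
Country B (domestic pressure low), facing Soft stance: Accept gives 3, Counter gives 10, Reject gives 11. Proposed Reject is best. ✓
Country B (domestic pressure moderate), facing Soft stance: Accept gives 14, Counter gives -1, Reject gives 6. Proposed Reject is not best — profitable deviation exists. ✗
Country B (domestic pressure intense), facing Soft stance: Accept gives -9, Counter gives 6, Reject gives 14. Proposed Reject is best. ✓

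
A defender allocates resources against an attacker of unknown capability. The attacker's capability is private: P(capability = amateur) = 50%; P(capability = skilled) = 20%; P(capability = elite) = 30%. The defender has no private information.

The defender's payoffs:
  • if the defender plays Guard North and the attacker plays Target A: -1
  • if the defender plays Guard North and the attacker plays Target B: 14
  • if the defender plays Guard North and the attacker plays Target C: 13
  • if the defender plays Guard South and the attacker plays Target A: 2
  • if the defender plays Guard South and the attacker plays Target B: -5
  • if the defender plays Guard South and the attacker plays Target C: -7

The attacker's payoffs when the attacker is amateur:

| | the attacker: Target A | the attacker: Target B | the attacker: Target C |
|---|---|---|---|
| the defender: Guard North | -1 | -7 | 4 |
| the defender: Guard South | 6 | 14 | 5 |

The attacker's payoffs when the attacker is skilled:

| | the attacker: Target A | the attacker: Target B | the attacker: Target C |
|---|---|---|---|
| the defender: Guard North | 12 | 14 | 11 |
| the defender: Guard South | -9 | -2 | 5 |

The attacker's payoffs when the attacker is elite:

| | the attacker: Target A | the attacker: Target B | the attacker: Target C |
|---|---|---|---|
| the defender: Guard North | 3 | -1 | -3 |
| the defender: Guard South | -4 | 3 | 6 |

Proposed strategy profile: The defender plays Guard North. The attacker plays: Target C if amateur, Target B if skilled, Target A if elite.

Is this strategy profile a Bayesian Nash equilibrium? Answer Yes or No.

The defender plays Guard North: E[Guard North] = 0.5·(13) + 0.2·(14) + 0.3·(-1) = 9; E[Guard South] = -3.9. Best-responding. ✓
The attacker (capability amateur), facing Guard North: Target A gives -1, Target B gives -7, Target C gives 4. Proposed Target C is best. ✓
The attacker (capability skilled), facing Guard North: Target A gives 12, Target B gives 14, Target C gives 11. Proposed Target B is best. ✓
The attacker (capability elite), facing Guard North: Target A gives 3, Target B gives -1, Target C gives -3. Proposed Target A is best. ✓

Yes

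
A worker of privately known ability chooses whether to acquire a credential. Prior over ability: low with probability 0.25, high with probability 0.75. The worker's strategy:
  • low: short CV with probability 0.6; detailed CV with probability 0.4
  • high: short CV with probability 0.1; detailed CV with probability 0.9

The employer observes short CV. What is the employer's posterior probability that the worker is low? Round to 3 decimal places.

0.667

P(short CV) = 0.25·0.6 + 0.75·0.1 = 0.225
P(low | short CV) = (0.25·0.6) / 0.225 = 0.15 / 0.225 = 0.666667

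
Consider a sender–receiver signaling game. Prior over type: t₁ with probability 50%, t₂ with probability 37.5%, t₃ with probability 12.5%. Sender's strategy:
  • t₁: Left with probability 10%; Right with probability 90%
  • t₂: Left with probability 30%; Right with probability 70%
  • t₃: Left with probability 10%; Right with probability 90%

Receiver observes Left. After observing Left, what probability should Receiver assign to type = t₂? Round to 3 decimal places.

0.643

P(Left) = 0.5·0.1 + 0.375·0.3 + 0.125·0.1 = 0.175
P(t₂ | Left) = (0.375·0.3) / 0.175 = 0.1125 / 0.175 = 0.642857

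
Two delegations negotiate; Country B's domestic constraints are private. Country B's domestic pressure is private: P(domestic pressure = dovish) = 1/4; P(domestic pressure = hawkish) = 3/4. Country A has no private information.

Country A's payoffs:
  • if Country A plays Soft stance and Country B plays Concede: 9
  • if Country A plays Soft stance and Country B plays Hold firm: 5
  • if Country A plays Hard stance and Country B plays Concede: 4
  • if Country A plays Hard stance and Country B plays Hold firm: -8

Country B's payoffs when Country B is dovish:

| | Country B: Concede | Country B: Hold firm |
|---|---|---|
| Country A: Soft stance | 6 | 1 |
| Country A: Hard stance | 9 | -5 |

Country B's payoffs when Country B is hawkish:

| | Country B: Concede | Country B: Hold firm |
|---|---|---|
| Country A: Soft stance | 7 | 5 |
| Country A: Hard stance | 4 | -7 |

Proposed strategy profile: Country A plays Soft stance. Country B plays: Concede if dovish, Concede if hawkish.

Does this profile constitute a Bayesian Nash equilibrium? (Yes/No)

Country A plays Soft stance: E[Soft stance] = 1/4·(9) + 3/4·(9) = 9; E[Hard stance] = 4. Best-responding. ✓
Country B (domestic pressure dovish), facing Soft stance: Concede gives 6, Hold firm gives 1. Proposed Concede is best. ✓
Country B (domestic pressure hawkish), facing Soft stance: Concede gives 7, Hold firm gives 5. Proposed Concede is best. ✓

Yes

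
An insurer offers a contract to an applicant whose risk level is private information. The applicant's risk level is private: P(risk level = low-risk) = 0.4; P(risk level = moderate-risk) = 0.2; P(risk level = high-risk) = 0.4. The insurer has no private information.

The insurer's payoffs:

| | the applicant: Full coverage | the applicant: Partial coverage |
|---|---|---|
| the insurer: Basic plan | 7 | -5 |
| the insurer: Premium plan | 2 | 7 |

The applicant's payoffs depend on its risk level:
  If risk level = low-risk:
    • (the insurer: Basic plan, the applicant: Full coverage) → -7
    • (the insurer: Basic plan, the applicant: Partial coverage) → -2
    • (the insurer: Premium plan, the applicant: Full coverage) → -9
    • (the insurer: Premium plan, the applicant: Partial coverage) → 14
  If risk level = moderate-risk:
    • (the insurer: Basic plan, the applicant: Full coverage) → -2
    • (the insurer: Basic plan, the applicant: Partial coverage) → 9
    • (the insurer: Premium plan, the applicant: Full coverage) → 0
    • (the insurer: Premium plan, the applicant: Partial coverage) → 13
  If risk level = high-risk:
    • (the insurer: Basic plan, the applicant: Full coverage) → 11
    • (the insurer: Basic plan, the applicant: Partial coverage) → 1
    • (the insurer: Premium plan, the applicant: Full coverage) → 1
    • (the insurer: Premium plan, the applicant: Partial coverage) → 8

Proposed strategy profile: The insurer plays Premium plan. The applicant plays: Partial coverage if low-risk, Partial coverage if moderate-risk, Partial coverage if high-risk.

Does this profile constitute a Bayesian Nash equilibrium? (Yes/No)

The insurer plays Premium plan: E[Premium plan] = 0.4·(7) + 0.2·(7) + 0.4·(7) = 7; E[Basic plan] = -5. Best-responding. ✓
The applicant (risk level low-risk), facing Premium plan: Full coverage gives -9, Partial coverage gives 14. Proposed Partial coverage is best. ✓
The applicant (risk level moderate-risk), facing Premium plan: Full coverage gives 0, Partial coverage gives 13. Proposed Partial coverage is best. ✓
The applicant (risk level high-risk), facing Premium plan: Full coverage gives 1, Partial coverage gives 8. Proposed Partial coverage is best. ✓

Yes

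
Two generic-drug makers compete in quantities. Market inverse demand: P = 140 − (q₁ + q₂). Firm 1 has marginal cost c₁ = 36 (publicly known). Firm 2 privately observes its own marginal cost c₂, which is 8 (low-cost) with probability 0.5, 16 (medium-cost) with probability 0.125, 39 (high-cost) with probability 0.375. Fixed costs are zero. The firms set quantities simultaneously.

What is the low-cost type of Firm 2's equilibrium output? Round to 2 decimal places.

Firm 2 with cost c maximizes (140 − (q₁+q₂) − c)·q₂, giving q₂(c) = (140 − c − q₁)/2.
E[c₂] = 0.5·8 + 0.125·16 + 0.375·39 = 20.625
Firm 1's FOC against E[q₂] yields q₁ = (140 − 2·36 + E[c₂])/3 = (140 − 72 + 20.625)/3 = 29.5417.
q₂(low-cost) = (140 − 8 − 29.5417)/2 = 51.2292.

51.23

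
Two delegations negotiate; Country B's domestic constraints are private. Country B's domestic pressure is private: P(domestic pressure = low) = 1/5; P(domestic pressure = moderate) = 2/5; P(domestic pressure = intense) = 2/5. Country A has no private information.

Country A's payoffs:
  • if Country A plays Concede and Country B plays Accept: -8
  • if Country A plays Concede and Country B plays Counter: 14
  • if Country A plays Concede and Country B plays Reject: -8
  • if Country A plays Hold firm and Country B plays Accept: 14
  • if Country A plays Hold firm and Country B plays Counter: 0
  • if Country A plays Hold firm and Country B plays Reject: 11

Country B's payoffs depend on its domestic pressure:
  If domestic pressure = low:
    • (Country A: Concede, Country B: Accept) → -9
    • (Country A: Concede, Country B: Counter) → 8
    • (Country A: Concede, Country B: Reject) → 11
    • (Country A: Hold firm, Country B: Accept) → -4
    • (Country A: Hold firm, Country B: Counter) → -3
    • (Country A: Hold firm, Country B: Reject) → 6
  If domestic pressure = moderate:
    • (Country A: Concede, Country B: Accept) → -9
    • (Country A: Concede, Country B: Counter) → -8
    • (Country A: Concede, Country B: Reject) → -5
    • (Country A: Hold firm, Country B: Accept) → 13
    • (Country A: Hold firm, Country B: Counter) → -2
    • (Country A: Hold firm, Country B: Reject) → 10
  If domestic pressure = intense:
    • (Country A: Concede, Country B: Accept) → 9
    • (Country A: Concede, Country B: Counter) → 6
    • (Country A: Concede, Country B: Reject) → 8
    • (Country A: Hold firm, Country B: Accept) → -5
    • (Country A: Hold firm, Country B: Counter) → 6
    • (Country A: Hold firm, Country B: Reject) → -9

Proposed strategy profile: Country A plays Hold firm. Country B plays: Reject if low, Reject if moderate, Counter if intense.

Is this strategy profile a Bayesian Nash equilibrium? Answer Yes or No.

No

Country A plays Hold firm: E[Hold firm] = 1/5·(11) + 2/5·(11) + 2/5·(0) = 33/5; E[Concede] = 4/5. Best-responding. ✓
Country B (domestic pressure low), facing Hold firm: Accept gives -4, Counter gives -3, Reject gives 6. Proposed Reject is best. ✓
Country B (domestic pressure moderate), facing Hold firm: Accept gives 13, Counter gives -2, Reject gives 10. Proposed Reject is not best — profitable deviation exists. ✗
Country B (domestic pressure intense), facing Hold firm: Accept gives -5, Counter gives 6, Reject gives -9. Proposed Counter is best. ✓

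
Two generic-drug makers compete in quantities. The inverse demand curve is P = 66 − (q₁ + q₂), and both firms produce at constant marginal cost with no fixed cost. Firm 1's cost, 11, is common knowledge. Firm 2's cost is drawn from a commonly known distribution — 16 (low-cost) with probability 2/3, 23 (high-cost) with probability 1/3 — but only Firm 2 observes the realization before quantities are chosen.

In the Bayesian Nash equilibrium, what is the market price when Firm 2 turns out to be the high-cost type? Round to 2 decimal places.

Type-c best response for Firm 2: q₂(c) = (66 − c)/2 − q₁/2.
Firm 1 maximizes expected profit; its first-order condition is 66 − 2q₁ − E[q₂] − 11 = 0.
Substituting E[q₂] and solving: E[c₂] = 18.3333, so q₁ = (66 − 2·11 + 18.3333)/3 = 20.7778.
q₂(high-cost) = 11.1111, so P = 66 − (20.7778 + 11.1111) = 34.1111.

34.11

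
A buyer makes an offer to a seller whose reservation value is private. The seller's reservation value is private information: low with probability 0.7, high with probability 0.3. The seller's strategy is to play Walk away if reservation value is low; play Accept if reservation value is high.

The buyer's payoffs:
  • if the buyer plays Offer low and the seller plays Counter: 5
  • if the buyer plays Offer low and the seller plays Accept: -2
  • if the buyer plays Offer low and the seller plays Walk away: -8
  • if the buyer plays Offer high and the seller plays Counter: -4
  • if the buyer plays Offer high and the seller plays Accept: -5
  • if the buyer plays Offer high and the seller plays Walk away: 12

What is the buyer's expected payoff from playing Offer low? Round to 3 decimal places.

Take the expectation over the seller's reservation value, weighting each type's action by its prior probability.
E[Offer low] = 0.7·(-8) + 0.3·(-2) = (-5.6) + (-0.6) = -6.2

-6.200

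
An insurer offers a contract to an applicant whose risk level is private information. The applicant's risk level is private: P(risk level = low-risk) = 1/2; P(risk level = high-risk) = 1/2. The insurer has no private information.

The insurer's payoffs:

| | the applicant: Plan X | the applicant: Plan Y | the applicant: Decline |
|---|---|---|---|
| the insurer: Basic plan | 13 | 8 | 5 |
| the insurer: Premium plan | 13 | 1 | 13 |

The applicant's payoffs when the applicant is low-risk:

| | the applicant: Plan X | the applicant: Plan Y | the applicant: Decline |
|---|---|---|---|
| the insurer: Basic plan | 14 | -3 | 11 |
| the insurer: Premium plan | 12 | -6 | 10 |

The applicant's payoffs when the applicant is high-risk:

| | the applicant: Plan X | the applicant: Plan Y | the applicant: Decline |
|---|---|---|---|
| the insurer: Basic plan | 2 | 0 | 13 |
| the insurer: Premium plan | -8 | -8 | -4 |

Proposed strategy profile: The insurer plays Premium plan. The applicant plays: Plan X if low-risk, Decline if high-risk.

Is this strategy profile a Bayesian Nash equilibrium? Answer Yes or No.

The insurer plays Premium plan: E[Premium plan] = 1/2·(13) + 1/2·(13) = 13; E[Basic plan] = 9. Best-responding. ✓
The applicant (risk level low-risk), facing Premium plan: Plan X gives 12, Plan Y gives -6, Decline gives 10. Proposed Plan X is best. ✓
The applicant (risk level high-risk), facing Premium plan: Plan X gives -8, Plan Y gives -8, Decline gives -4. Proposed Decline is best. ✓

Yes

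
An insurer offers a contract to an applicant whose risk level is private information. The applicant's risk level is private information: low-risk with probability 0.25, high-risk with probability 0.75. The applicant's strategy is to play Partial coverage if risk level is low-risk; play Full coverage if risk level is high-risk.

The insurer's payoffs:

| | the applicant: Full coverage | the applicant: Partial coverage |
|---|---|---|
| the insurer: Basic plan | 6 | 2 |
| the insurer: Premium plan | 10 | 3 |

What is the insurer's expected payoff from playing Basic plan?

E[Basic plan] = 0.25·2 + 0.75·6 = 0.5 + 4.5 = 5

5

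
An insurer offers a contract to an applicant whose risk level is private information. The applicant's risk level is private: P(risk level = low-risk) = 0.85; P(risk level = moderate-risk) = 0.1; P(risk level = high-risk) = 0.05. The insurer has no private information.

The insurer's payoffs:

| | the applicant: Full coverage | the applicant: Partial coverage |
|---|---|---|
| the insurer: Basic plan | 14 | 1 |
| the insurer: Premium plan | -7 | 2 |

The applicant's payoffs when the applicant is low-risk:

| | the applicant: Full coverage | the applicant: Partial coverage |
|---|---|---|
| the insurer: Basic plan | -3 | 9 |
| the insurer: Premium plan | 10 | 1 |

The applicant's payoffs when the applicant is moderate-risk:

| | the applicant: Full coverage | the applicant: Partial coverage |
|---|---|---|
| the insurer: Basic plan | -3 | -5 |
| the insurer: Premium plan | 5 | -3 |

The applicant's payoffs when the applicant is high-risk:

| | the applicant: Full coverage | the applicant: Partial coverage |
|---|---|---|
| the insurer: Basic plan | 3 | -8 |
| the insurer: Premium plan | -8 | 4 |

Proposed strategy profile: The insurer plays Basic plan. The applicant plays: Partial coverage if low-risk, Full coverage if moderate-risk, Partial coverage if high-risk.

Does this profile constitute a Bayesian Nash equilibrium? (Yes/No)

The insurer plays Basic plan: E[Basic plan] = 0.85·(1) + 0.1·(14) + 0.05·(1) = 2.3; E[Premium plan] = 1.1. Best-responding. ✓
The applicant (risk level low-risk), facing Basic plan: Full coverage gives -3, Partial coverage gives 9. Proposed Partial coverage is best. ✓
The applicant (risk level moderate-risk), facing Basic plan: Full coverage gives -3, Partial coverage gives -5. Proposed Full coverage is best. ✓
The applicant (risk level high-risk), facing Basic plan: Full coverage gives 3, Partial coverage gives -8. Proposed Partial coverage is not best — profitable deviation exists. ✗

No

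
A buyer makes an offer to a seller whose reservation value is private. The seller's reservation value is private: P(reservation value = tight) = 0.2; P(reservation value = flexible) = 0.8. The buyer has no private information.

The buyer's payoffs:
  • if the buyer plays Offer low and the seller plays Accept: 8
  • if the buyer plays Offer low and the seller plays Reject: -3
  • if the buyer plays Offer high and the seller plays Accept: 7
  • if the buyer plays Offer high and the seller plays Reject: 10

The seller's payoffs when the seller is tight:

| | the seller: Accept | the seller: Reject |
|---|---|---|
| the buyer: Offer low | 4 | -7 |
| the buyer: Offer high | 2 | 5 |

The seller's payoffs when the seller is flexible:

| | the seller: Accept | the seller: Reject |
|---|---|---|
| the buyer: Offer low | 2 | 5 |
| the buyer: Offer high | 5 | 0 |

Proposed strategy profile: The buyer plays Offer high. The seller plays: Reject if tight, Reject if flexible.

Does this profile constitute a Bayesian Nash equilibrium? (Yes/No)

No

The buyer plays Offer high: E[Offer high] = 0.2·(10) + 0.8·(10) = 10; E[Offer low] = -3. Best-responding. ✓
The seller (reservation value tight), facing Offer high: Accept gives 2, Reject gives 5. Proposed Reject is best. ✓
The seller (reservation value flexible), facing Offer high: Accept gives 5, Reject gives 0. Proposed Reject is not best — profitable deviation exists. ✗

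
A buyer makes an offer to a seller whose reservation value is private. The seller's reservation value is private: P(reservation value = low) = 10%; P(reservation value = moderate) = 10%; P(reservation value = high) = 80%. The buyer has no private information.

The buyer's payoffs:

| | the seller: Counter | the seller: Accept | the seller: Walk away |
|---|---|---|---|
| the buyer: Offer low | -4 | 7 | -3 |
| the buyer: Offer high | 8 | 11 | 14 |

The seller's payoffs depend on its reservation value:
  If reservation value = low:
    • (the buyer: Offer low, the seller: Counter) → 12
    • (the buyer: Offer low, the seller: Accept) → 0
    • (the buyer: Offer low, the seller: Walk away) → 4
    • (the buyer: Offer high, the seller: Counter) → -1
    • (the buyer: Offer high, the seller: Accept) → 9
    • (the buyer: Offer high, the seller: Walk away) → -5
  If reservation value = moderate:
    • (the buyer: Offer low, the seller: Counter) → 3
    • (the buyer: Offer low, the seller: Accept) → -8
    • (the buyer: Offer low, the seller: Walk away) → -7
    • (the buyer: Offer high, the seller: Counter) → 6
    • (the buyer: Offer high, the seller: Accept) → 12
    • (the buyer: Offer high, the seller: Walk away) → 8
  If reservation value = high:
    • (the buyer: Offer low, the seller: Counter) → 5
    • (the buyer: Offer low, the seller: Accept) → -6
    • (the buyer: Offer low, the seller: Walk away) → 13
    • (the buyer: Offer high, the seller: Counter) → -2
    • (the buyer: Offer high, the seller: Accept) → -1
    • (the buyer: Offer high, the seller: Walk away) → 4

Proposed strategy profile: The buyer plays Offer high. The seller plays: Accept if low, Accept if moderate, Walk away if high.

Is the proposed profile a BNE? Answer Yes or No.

Yes

The buyer plays Offer high: E[Offer high] = 0.1·(11) + 0.1·(11) + 0.8·(14) = 13.4; E[Offer low] = -1. Best-responding. ✓
The seller (reservation value low), facing Offer high: Counter gives -1, Accept gives 9, Walk away gives -5. Proposed Accept is best. ✓
The seller (reservation value moderate), facing Offer high: Counter gives 6, Accept gives 12, Walk away gives 8. Proposed Accept is best. ✓
The seller (reservation value high), facing Offer high: Counter gives -2, Accept gives -1, Walk away gives 4. Proposed Walk away is best. ✓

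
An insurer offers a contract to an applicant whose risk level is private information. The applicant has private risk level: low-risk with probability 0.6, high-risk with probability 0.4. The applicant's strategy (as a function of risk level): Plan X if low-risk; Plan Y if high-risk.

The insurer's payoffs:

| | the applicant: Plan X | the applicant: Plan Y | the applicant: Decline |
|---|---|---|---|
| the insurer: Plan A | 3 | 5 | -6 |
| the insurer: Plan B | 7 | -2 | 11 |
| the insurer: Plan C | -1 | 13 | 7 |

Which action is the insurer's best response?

E[Plan A] = 0.6·(3) + 0.4·(5) = 3.8
E[Plan B] = 0.6·(7) + 0.4·(-2) = 3.4
E[Plan C] = 0.6·(-1) + 0.4·(13) = 4.6
Best response: Plan C (4.6 is the largest).

Plan C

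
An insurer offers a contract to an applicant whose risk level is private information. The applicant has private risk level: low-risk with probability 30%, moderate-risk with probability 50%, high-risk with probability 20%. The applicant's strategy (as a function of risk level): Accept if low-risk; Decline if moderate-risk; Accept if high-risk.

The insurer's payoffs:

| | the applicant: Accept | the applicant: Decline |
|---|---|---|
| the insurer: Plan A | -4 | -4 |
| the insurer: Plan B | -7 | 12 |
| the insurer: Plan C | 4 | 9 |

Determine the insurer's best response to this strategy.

E[Plan A] = 0.3·(-4) + 0.5·(-4) + 0.2·(-4) = -4
E[Plan B] = 0.3·(-7) + 0.5·(12) + 0.2·(-7) = 2.5
E[Plan C] = 0.3·(4) + 0.5·(9) + 0.2·(4) = 6.5
Best response: Plan C (6.5 is the largest).

Plan C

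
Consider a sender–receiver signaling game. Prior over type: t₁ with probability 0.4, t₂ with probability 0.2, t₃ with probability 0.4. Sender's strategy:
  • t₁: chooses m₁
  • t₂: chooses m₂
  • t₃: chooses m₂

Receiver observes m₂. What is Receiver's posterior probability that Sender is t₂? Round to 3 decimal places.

Apply Bayes' rule using the sender's strategy as the likelihood.
P(m₂) = 0.4·0 + 0.2·1 + 0.4·1 = 0.6
P(t₂ | m₂) = (0.2·1) / 0.6 = 0.2 / 0.6 = 0.333333

0.333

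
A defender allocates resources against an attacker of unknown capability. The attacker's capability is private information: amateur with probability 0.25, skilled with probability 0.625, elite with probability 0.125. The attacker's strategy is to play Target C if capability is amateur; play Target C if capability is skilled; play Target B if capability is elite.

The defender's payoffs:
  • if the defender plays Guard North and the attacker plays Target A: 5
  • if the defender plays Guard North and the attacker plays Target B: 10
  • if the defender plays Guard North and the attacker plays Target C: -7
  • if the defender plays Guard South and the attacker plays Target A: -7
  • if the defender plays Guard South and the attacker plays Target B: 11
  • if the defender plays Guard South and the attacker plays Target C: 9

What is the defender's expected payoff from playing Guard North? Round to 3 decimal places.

E[Guard North] = 0.25·(-7) + 0.625·(-7) + 0.125·10 = (-1.75) + (-4.375) + 1.25 = -4.875

-4.875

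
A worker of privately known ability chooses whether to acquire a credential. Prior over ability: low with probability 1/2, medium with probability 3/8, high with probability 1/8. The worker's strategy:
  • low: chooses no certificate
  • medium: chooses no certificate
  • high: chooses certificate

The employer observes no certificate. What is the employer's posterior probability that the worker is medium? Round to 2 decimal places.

0.43

Apply Bayes' rule using the sender's strategy as the likelihood.
P(no certificate) = (1/2)·1 + (3/8)·1 + (1/8)·0 = 7/8
P(medium | no certificate) = ((3/8)·1) / (7/8) = (3/8) / (7/8) = 3/7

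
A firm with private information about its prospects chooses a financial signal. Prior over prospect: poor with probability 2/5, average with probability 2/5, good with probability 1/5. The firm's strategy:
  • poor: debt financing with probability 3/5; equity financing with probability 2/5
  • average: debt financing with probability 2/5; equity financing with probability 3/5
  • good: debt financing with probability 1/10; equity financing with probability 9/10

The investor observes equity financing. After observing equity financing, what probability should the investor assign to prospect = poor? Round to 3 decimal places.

0.276

P(equity financing) = (2/5)·(2/5) + (2/5)·(3/5) + (1/5)·(9/10) = 29/50
P(poor | equity financing) = ((2/5)·(2/5)) / (29/50) = (4/25) / (29/50) = 8/29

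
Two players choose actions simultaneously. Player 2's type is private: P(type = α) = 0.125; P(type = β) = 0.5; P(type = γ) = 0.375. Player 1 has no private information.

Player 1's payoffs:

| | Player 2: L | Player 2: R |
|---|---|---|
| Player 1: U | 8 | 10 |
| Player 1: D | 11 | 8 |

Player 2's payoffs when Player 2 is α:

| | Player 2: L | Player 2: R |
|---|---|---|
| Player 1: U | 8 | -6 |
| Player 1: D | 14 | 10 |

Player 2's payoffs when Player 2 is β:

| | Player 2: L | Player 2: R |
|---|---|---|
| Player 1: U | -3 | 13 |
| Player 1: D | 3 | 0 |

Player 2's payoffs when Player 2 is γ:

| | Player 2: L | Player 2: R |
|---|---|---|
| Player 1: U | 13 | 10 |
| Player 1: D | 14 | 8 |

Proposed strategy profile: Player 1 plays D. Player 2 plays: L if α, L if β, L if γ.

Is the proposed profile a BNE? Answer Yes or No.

Yes

Player 1 plays D: E[D] = 0.125·(11) + 0.5·(11) + 0.375·(11) = 11; E[U] = 8. Best-responding. ✓
Player 2 (type α), facing D: L gives 14, R gives 10. Proposed L is best. ✓
Player 2 (type β), facing D: L gives 3, R gives 0. Proposed L is best. ✓
Player 2 (type γ), facing D: L gives 14, R gives 8. Proposed L is best. ✓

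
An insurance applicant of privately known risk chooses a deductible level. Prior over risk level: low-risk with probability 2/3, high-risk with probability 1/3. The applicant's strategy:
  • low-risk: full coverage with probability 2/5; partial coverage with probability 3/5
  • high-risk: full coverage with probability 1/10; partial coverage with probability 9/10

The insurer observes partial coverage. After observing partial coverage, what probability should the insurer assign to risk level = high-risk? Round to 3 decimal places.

P(partial coverage) = (2/3)·(3/5) + (1/3)·(9/10) = 7/10
P(high-risk | partial coverage) = ((1/3)·(9/10)) / (7/10) = (3/10) / (7/10) = 3/7

0.429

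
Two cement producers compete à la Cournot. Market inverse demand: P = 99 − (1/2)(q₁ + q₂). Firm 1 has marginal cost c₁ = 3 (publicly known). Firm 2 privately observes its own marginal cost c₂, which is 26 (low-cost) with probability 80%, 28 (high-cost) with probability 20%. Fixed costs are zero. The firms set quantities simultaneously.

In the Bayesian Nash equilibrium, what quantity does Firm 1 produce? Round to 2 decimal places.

79.60

Each type of Firm 2 best-responds to q₁; Firm 1 best-responds to the expected q₂ over Firm 2's types.
Firm 2 with cost c maximizes (99 − (1/2)(q₁+q₂) − c)·q₂, giving q₂(c) = (99 − c − (1/2)q₁).
E[c₂] = 0.8·26 + 0.2·28 = 26.4
Firm 1's FOC against E[q₂] yields q₁ = (99 − 2·3 + E[c₂])/(3/2) = (99 − 6 + 26.4)/(3/2) = 79.6.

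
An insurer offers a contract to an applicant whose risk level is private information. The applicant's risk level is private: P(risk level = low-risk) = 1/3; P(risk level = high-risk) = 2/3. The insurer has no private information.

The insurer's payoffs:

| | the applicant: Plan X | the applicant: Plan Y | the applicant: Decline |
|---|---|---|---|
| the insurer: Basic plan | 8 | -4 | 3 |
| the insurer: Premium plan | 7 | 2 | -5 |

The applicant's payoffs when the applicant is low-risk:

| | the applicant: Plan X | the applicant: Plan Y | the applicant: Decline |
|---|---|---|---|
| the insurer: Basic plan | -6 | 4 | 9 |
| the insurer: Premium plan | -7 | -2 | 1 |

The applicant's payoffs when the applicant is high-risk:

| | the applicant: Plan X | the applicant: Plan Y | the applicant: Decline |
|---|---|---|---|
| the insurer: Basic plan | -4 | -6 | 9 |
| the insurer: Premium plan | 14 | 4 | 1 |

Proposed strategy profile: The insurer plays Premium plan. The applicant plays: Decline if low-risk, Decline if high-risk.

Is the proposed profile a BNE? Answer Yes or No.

The insurer plays Premium plan: E[Premium plan] = 1/3·(-5) + 2/3·(-5) = -5; E[Basic plan] = 3. Not best-responding. ✗
The applicant (risk level low-risk), facing Premium plan: Plan X gives -7, Plan Y gives -2, Decline gives 1. Proposed Decline is best. ✓
The applicant (risk level high-risk), facing Premium plan: Plan X gives 14, Plan Y gives 4, Decline gives 1. Proposed Decline is not best — profitable deviation exists. ✗

No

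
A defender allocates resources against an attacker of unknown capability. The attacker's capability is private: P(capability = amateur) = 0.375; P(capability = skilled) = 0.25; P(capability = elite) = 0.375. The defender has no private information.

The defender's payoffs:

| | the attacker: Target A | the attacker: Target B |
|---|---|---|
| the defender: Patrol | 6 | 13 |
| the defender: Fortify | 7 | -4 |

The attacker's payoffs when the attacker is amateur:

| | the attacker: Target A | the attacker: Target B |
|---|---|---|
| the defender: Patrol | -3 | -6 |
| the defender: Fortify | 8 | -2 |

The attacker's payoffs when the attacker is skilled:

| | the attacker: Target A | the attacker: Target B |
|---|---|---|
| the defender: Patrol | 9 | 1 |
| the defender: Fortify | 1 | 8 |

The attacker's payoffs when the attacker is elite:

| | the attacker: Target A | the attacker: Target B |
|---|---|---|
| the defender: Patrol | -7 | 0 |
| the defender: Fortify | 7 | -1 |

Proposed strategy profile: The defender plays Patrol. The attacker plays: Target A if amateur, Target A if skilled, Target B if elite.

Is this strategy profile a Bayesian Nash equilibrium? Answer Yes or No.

A profile is a BNE iff every type of every player is best-responding given beliefs about the other side.
The defender plays Patrol: E[Patrol] = 0.375·(6) + 0.25·(6) + 0.375·(13) = 8.625; E[Fortify] = 2.875. Best-responding. ✓
The attacker (capability amateur), facing Patrol: Target A gives -3, Target B gives -6. Proposed Target A is best. ✓
The attacker (capability skilled), facing Patrol: Target A gives 9, Target B gives 1. Proposed Target A is best. ✓
The attacker (capability elite), facing Patrol: Target A gives -7, Target B gives 0. Proposed Target B is best. ✓

Yes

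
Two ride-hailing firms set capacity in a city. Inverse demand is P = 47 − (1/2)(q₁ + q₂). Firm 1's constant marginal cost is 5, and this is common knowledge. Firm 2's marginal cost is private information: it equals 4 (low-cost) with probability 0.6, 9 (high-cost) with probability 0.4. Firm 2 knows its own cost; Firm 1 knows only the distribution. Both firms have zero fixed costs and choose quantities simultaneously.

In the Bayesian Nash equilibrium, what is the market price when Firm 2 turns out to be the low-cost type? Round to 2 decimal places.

18.33

Each type of Firm 2 best-responds to q₁; Firm 1 best-responds to the expected q₂ over Firm 2's types.
Firm 2 with cost c maximizes (47 − (1/2)(q₁+q₂) − c)·q₂, giving q₂(c) = (47 − c − (1/2)q₁).
E[c₂] = 0.6·4 + 0.4·9 = 6
Firm 1's FOC against E[q₂] yields q₁ = (47 − 2·5 + E[c₂])/(3/2) = (47 − 10 + 6)/(3/2) = 28.6667.
q₂(low-cost) = 28.6667, so P = 47 − (1/2)·(28.6667 + 28.6667) = 18.3333.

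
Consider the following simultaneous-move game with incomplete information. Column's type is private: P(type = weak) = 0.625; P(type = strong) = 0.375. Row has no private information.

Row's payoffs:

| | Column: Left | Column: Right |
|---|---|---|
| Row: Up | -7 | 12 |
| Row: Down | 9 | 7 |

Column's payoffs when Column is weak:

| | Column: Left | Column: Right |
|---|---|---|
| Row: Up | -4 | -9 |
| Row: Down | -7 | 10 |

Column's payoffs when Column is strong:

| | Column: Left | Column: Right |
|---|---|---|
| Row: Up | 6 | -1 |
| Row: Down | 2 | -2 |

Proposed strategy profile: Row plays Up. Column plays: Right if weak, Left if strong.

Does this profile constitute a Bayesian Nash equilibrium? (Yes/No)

Row plays Up: E[Up] = 0.625·(12) + 0.375·(-7) = 4.875; E[Down] = 7.75. Not best-responding. ✗
Column (type weak), facing Up: Left gives -4, Right gives -9. Proposed Right is not best — profitable deviation exists. ✗
Column (type strong), facing Up: Left gives 6, Right gives -1. Proposed Left is best. ✓

No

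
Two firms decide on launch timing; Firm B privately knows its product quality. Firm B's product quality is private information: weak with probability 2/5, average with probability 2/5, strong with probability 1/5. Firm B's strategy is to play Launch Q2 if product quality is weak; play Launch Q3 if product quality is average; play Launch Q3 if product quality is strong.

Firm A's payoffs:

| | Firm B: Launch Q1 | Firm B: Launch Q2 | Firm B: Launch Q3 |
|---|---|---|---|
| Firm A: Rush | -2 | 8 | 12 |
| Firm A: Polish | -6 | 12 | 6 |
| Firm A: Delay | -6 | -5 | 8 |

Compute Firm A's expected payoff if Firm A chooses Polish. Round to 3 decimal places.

E[Polish] = 2/5·12 + 2/5·6 + 1/5·6 = 24/5 + 12/5 + 6/5 = 42/5

8.400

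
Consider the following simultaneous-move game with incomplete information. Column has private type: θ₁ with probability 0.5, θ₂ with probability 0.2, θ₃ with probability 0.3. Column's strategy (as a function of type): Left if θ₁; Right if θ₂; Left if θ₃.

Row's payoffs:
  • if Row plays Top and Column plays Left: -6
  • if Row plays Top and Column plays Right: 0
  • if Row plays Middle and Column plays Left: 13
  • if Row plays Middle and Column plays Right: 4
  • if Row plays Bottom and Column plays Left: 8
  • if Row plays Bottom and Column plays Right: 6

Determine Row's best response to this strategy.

E[Top] = 0.5·(-6) + 0.2·(0) + 0.3·(-6) = -4.8
E[Middle] = 0.5·(13) + 0.2·(4) + 0.3·(13) = 11.2
E[Bottom] = 0.5·(8) + 0.2·(6) + 0.3·(8) = 7.6
Best response: Middle (11.2 is the largest).

Middle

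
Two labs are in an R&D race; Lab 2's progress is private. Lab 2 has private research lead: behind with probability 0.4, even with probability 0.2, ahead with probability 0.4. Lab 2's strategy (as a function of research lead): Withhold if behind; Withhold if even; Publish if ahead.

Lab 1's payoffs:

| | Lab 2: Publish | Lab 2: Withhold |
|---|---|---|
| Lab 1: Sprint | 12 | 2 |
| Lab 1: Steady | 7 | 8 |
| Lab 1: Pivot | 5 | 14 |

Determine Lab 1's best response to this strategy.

E[Sprint] = 0.4·(2) + 0.2·(2) + 0.4·(12) = 6
E[Steady] = 0.4·(8) + 0.2·(8) + 0.4·(7) = 7.6
E[Pivot] = 0.4·(14) + 0.2·(14) + 0.4·(5) = 10.4
Best response: Pivot (10.4 is the largest).

Pivot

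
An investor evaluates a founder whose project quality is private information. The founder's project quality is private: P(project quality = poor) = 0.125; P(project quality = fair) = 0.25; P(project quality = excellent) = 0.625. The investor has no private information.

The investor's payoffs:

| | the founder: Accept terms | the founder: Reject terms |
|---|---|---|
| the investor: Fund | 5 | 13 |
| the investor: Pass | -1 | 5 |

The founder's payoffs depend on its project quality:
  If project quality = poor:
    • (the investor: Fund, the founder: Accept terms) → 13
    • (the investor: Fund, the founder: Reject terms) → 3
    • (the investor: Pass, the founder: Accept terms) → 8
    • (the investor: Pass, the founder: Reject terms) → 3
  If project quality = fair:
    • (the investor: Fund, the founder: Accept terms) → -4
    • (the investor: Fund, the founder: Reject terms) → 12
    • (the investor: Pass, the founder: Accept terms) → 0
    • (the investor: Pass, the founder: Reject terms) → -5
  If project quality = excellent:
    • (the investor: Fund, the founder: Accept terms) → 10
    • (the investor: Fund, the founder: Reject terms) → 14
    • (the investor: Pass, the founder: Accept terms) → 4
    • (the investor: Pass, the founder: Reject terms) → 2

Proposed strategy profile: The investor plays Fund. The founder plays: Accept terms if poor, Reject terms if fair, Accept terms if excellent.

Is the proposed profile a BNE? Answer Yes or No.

A profile is a BNE iff every type of every player is best-responding given beliefs about the other side.
The investor plays Fund: E[Fund] = 0.125·(5) + 0.25·(13) + 0.625·(5) = 7; E[Pass] = 0.5. Best-responding. ✓
The founder (project quality poor), facing Fund: Accept terms gives 13, Reject terms gives 3. Proposed Accept terms is best. ✓
The founder (project quality fair), facing Fund: Accept terms gives -4, Reject terms gives 12. Proposed Reject terms is best. ✓
The founder (project quality excellent), facing Fund: Accept terms gives 10, Reject terms gives 14. Proposed Accept terms is not best — profitable deviation exists. ✗

No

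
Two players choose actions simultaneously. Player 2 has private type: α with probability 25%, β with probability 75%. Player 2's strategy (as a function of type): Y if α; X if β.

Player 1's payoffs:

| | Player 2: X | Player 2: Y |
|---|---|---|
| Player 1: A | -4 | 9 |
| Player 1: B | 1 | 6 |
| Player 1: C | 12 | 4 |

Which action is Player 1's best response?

C

E[A] = 0.25·(9) + 0.75·(-4) = -0.75
E[B] = 0.25·(6) + 0.75·(1) = 2.25
E[C] = 0.25·(4) + 0.75·(12) = 10
Best response: C (10 is the largest).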